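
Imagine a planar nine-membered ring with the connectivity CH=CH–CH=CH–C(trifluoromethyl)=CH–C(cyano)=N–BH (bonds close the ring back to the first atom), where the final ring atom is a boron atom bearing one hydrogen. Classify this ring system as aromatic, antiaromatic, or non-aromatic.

The p orbitals form a continuous loop: every atom in a ring double bond is sp² and brings one electron to the p orbital; the doubly-bonded nitrogens are pyridine-type — their lone pairs lie in the ring plane, leaving one electron in the p orbital; the boron has an empty p orbital. The ring is fully conjugated.
Adding the contributions, 4 × 2 = 8 from the double-bond units + 0 from the BH atom = 8.
8 is a 4n count (n = 2), so the planar conjugated ring is antiaromatic.

Antiaromatic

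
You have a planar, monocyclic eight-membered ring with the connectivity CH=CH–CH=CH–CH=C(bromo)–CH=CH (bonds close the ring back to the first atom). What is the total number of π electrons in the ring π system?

The p orbitals form a continuous loop: the double-bond atoms are sp², each contributing one p electron. The ring is fully conjugated.
π-electron count: 4 × 2 = 8 from the 4 double-bond units.

8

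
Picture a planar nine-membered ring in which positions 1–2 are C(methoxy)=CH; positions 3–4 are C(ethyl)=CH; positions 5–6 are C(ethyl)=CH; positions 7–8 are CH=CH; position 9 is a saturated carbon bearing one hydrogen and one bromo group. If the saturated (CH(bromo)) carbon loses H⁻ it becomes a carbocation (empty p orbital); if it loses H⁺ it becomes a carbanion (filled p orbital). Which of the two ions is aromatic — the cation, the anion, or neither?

In both ions every ring atom is sp² and contributes a p orbital, so both rings are fully conjugated.
Cation: 4 × 2 + 0 = 8 π electrons → 4(2), antiaromatic.
Anion: 4 × 2 + 2 = 10 π electrons → 4(2)+2, aromatic.

The anion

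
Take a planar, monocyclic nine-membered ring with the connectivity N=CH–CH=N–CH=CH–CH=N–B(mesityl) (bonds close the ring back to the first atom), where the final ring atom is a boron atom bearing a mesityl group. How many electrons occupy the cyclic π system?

All ring atoms are sp² and supply a p orbital to the ring (each doubly-bonded ring atom is sp² with one p-orbital electron; each =N– nitrogen is pyridine-type (lone pair in the sp² plane, one electron in the p orbital); the boron has an empty p orbital); the conjugation is uninterrupted.
Adding the contributions, 4 × 2 = 8 from the double-bond units + 0 from the B(mesityl) atom = 8.

8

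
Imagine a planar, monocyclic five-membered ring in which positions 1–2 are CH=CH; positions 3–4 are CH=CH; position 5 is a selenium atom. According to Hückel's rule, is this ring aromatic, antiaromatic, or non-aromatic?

Aromatic

The p orbitals form a continuous loop: each doubly-bonded ring atom is sp² with one p-orbital electron; the selenium donates one lone pair from its p orbital. The ring is fully conjugated.
Adding the contributions, 2 × 2 = 4 from the double-bond units + 2 from the Se atom = 6.
Since 6 = 4·1 + 2, the ring meets the 4n+2 criterion.
(The species described is selenophene.)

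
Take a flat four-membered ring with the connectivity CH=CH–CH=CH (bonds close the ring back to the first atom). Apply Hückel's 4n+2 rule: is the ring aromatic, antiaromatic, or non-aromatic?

Every ring atom contributes a p orbital perpendicular to the ring (every atom in a ring double bond is sp² and brings one electron to the p orbital), so the π system is cyclic and fully conjugated.
Adding the contributions, 2 × 2 = 4 from the 2 double-bond units.
A 4n π count (4, n = 1) in a planar conjugated ring means antiaromatic.

Antiaromatic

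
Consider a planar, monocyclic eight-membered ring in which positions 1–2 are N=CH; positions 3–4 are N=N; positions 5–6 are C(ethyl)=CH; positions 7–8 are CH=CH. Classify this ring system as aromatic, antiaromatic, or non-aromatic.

Antiaromatic

Check conjugation: each doubly-bonded ring atom is sp² with one p-orbital electron; each sp² =N– keeps its lone pair in-plane and puts one electron into the π system — every position has a p orbital, so the cyclic π system is continuous.
Adding the contributions, 4 × 2 = 8 from the 4 double-bond units.
8 is a 4n count (n = 2), so the planar conjugated ring is antiaromatic.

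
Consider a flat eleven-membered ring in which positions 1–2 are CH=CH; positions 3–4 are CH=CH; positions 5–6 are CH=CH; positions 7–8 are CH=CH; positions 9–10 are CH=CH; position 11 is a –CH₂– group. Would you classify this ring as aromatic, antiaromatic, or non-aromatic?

At the CH2 position, the tetrahedral CH₂ carbon is sp³ and has no p orbital in the ring π system; the ring's p-orbital overlap is broken there.
Hückel's rule only applies to fully conjugated rings, so this one is simply non-aromatic.

Non-aromatic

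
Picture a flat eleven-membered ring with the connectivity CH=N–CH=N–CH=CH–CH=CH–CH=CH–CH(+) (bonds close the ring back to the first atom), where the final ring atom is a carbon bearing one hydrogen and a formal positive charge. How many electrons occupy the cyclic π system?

Every ring atom contributes a p orbital perpendicular to the ring (the double-bond atoms are sp², each contributing one p electron; each sp² =N– keeps its lone pair in-plane and puts one electron into the π system; the carbocation has an empty p orbital), so the π system is cyclic and fully conjugated.
Counting π electrons: 5 × 2 = 10 from the double-bond units + 0 from the CH(+) atom = 10.

10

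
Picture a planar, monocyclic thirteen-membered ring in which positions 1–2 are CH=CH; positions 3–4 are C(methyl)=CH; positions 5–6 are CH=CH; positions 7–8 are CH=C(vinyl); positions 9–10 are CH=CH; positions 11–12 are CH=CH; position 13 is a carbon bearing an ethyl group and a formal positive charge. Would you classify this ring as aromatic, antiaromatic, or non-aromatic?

Antiaromatic

Check conjugation: the double-bond atoms are sp², each contributing one p electron; the carbocation has an empty p orbital — every position has a p orbital, so the cyclic π system is continuous.
Counting π electrons: 6 × 2 = 12 from the double-bond units + 0 from the C(ethyl)(+) atom = 12.
12 = 4(3); a planar, fully conjugated 4n system is antiaromatic.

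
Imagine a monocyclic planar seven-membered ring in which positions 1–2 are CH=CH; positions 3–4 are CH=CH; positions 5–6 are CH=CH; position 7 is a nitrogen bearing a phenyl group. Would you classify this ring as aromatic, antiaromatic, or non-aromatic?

Check conjugation: each doubly-bonded ring atom is sp² with one p-orbital electron; the pyrrole-type nitrogen donates its lone pair from the p orbital — every position has a p orbital, so the cyclic π system is continuous.
Adding the contributions, 3 × 2 = 6 from the double-bond units + 2 from the N(phenyl) atom = 8.
A 4n π count (8, n = 2) in a planar conjugated ring means antiaromatic.

Antiaromatic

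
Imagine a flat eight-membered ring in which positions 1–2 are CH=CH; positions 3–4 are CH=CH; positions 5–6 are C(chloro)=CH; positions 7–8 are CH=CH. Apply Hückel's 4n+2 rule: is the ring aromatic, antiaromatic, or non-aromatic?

Antiaromatic

Check conjugation: every atom in a ring double bond is sp² and brings one electron to the p orbital — every position has a p orbital, so the cyclic π system is continuous.
Counting π electrons: 4 × 2 = 8 from the 4 double-bond units.
With 8 = 4·2 π electrons, Hückel's rule classifies the planar ring as antiaromatic.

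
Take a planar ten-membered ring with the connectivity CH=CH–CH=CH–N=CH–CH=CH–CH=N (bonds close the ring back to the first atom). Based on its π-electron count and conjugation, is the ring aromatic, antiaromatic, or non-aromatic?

Aromatic

Check conjugation: each doubly-bonded ring atom is sp² with one p-orbital electron; each =N– nitrogen is pyridine-type (lone pair in the sp² plane, one electron in the p orbital) — every position has a p orbital, so the cyclic π system is continuous.
Adding the contributions, 5 × 2 = 10 from the 5 double-bond units.
With 10 π electrons (n = 2), the Hückel 4n+2 condition holds.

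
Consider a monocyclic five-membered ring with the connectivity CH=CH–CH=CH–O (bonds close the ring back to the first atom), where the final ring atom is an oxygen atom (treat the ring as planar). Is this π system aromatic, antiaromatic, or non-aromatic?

The p orbitals form a continuous loop: every atom in a ring double bond is sp² and brings one electron to the p orbital; the oxygen donates one lone pair from its p orbital. The ring is fully conjugated.
Tallying contributions gives 2 × 2 = 4 from the double-bond units + 2 from the O atom = 6.
That gives a 4n+2 count (6, n = 1).
(The species described is furan.)

Aromatic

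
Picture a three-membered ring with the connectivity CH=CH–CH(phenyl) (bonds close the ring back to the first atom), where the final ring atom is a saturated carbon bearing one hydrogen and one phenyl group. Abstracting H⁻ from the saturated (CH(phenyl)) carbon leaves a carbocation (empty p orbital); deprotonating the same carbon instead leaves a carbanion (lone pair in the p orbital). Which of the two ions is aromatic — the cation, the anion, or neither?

Both ions have a continuous loop of p orbitals — each ring atom is sp².
Cation: 1 × 2 + 0 = 2 π electrons → 4(0)+2, aromatic.
Anion: 1 × 2 + 2 = 4 π electrons → 4(1), antiaromatic.

The cation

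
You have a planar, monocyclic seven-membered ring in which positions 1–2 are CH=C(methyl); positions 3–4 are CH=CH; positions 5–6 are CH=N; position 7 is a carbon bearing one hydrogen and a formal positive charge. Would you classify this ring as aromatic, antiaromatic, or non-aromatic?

All ring atoms are sp² and supply a p orbital to the ring (every atom in a ring double bond is sp² and brings one electron to the p orbital; each =N– nitrogen is pyridine-type (lone pair in the sp² plane, one electron in the p orbital); the carbocation has an empty p orbital); the conjugation is uninterrupted.
Adding the contributions, 3 × 2 = 6 from the double-bond units + 0 from the CH(+) atom = 6.
That gives a 4n+2 count (6, n = 1).

Aromatic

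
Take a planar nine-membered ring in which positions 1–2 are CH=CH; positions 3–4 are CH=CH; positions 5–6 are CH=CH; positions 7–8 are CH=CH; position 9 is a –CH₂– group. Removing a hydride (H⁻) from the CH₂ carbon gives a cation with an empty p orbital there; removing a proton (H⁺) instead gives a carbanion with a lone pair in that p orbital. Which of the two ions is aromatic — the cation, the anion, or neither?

In both ions every ring atom is sp² and contributes a p orbital, so both rings are fully conjugated.
Cation: 4 × 2 + 0 = 8 π electrons → 4(2), antiaromatic.
Anion: 4 × 2 + 2 = 10 π electrons → 4(2)+2, aromatic.

The anion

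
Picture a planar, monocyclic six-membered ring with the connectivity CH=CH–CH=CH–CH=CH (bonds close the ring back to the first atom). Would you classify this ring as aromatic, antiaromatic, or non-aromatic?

Every ring atom contributes a p orbital perpendicular to the ring (the double-bond atoms are sp², each contributing one p electron), so the π system is cyclic and fully conjugated.
Tallying contributions gives 3 × 2 = 6 from the 3 double-bond units.
Since 6 = 4·1 + 2, the ring meets the 4n+2 criterion.

Aromatic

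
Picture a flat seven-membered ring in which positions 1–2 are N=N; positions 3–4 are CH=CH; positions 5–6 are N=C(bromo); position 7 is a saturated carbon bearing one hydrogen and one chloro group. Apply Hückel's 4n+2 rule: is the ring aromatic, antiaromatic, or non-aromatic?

Non-aromatic

The CH(chloro) carbon is saturated: that saturated carbon is sp³ and has no p orbital in the ring π system. Conjugation is not continuous around the ring.
Without a continuous loop of overlapping p orbitals the Hückel electron count never comes into play.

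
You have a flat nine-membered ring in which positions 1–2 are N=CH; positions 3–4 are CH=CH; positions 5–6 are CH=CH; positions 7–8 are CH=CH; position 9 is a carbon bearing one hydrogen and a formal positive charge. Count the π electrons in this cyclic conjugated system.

8

All ring atoms are sp² and supply a p orbital to the ring (every atom in a ring double bond is sp² and brings one electron to the p orbital; each sp² =N– keeps its lone pair in-plane and puts one electron into the π system; the carbocation has an empty p orbital); the conjugation is uninterrupted.
Tallying contributions gives 4 × 2 = 8 from the double-bond units + 0 from the CH(+) atom = 8.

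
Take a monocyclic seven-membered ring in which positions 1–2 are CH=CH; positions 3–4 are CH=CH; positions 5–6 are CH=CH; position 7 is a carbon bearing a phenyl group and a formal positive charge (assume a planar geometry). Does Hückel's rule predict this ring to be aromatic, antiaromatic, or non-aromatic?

All ring atoms are sp² and supply a p orbital to the ring (each doubly-bonded ring atom is sp² with one p-orbital electron; the carbocation has an empty p orbital); the conjugation is uninterrupted.
Adding the contributions, 3 × 2 = 6 from the double-bond units + 0 from the C(phenyl)(+) atom = 6.
6 = 4(1) + 2, which satisfies Hückel's 4n+2 rule.

Aromatic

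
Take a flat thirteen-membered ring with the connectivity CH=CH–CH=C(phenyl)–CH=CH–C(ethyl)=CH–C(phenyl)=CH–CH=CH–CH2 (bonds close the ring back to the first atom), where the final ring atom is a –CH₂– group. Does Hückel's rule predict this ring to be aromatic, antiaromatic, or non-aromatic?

Non-aromatic

Because the tetrahedral CH₂ carbon is sp³ and has no p orbital in the ring π system at the CH2 position, the π system cannot extend all the way around the ring.
Hückel's rule only applies to fully conjugated rings, so this one is simply non-aromatic.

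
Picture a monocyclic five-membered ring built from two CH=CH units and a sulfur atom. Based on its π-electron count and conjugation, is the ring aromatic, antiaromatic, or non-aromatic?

Aromatic

Check conjugation: each doubly-bonded ring atom is sp² with one p-orbital electron; the sulfur donates one lone pair from its p orbital — every position has a p orbital, so the cyclic π system is continuous.
π-electron count: 2 × 2 = 4 from the double-bond units + 2 from the S atom = 6.
6 = 4(1) + 2, which satisfies Hückel's 4n+2 rule.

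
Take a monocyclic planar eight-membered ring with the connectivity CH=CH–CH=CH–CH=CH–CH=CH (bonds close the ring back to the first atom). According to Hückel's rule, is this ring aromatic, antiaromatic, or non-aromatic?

Antiaromatic

The p orbitals form a continuous loop: every atom in a ring double bond is sp² and brings one electron to the p orbital. The ring is fully conjugated.
π-electron count: 4 × 2 = 8 from the 4 double-bond units.
With 8 = 4·2 π electrons, Hückel's rule classifies the planar ring as antiaromatic.
(This ring is cyclooctatetraene.)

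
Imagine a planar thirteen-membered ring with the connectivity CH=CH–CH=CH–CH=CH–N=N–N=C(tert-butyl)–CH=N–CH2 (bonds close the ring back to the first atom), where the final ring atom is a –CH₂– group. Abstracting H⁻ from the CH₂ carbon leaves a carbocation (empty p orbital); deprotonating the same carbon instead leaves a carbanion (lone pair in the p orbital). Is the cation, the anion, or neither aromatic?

In either ion the ring is fully conjugated: every atom, including the new sp² carbon, supplies a p orbital.
Cation: 6 × 2 + 0 = 12 π electrons → 4(3), antiaromatic.
Anion: 6 × 2 + 2 = 14 π electrons → 4(3)+2, aromatic.

The anion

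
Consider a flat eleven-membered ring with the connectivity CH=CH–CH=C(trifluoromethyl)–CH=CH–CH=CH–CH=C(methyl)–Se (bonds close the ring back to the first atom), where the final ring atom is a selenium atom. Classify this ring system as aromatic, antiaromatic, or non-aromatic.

Check conjugation: every atom in a ring double bond is sp² and brings one electron to the p orbital; the selenium donates one lone pair from its p orbital — every position has a p orbital, so the cyclic π system is continuous.
Counting π electrons: 5 × 2 = 10 from the double-bond units + 2 from the Se atom = 12.
A 4n π count (12, n = 3) in a planar conjugated ring means antiaromatic.

Antiaromatic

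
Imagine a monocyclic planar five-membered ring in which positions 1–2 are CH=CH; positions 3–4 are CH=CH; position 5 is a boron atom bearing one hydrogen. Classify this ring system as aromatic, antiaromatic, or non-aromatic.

Antiaromatic

Every ring atom contributes a p orbital perpendicular to the ring (the double-bond atoms are sp², each contributing one p electron; the boron has an empty p orbital), so the π system is cyclic and fully conjugated.
Tallying contributions gives 2 × 2 = 4 from the double-bond units + 0 from the BH atom = 4.
A 4n π count (4, n = 1) in a planar conjugated ring means antiaromatic.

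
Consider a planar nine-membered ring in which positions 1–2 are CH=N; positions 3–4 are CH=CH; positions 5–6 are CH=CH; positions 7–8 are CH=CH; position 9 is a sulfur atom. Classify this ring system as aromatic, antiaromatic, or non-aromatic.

Aromatic

The p orbitals form a continuous loop: every atom in a ring double bond is sp² and brings one electron to the p orbital; each =N– nitrogen is pyridine-type (lone pair in the sp² plane, one electron in the p orbital); the sulfur donates one lone pair from its p orbital. The ring is fully conjugated.
Adding the contributions, 4 × 2 = 8 from the double-bond units + 2 from the S atom = 10.
That gives a 4n+2 count (10, n = 2).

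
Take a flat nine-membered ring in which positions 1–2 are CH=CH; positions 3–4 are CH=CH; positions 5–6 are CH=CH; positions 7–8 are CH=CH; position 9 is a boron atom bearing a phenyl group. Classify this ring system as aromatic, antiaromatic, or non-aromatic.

Every ring atom contributes a p orbital perpendicular to the ring (each doubly-bonded ring atom is sp² with one p-orbital electron; the boron has an empty p orbital), so the π system is cyclic and fully conjugated.
π-electron count: 4 × 2 = 8 from the double-bond units + 0 from the B(phenyl) atom = 8.
8 is a 4n count (n = 2), so the planar conjugated ring is antiaromatic.

Antiaromatic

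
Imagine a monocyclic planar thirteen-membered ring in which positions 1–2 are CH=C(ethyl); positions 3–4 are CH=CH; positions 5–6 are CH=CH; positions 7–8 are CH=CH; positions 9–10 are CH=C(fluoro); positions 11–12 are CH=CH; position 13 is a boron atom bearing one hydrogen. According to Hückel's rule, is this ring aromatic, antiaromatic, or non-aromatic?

Check conjugation: the double-bond atoms are sp², each contributing one p electron; the boron has an empty p orbital — every position has a p orbital, so the cyclic π system is continuous.
Adding the contributions, 6 × 2 = 12 from the double-bond units + 0 from the BH atom = 12.
A 4n π count (12, n = 3) in a planar conjugated ring means antiaromatic.

Antiaromatic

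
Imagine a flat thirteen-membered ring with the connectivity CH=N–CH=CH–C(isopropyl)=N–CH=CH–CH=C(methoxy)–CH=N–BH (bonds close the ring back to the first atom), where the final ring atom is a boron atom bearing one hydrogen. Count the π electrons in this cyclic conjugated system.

12

The p orbitals form a continuous loop: the double-bond atoms are sp², each contributing one p electron; each sp² =N– keeps its lone pair in-plane and puts one electron into the π system; the boron has an empty p orbital. The ring is fully conjugated.
Adding the contributions, 6 × 2 = 12 from the double-bond units + 0 from the BH atom = 12.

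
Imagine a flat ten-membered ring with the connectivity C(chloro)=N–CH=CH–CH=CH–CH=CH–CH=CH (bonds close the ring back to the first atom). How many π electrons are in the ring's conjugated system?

10

All ring atoms are sp² and supply a p orbital to the ring (the double-bond atoms are sp², each contributing one p electron; each =N– nitrogen is pyridine-type (lone pair in the sp² plane, one electron in the p orbital)); the conjugation is uninterrupted.
Adding the contributions, 5 × 2 = 10 from the 5 double-bond units.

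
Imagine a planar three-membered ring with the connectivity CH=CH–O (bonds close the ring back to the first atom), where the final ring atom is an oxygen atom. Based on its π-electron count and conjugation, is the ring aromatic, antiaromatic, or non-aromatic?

Every ring atom contributes a p orbital perpendicular to the ring (every atom in a ring double bond is sp² and brings one electron to the p orbital; the oxygen donates one lone pair from its p orbital), so the π system is cyclic and fully conjugated.
Tallying contributions gives 1 × 2 = 2 from the double-bond unit + 2 from the O atom = 4.
4 is a 4n count (n = 1), so the planar conjugated ring is antiaromatic.
(This ring is oxirene.)

Antiaromatic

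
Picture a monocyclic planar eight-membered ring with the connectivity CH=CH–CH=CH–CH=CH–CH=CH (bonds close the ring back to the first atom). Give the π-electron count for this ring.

8

The p orbitals form a continuous loop: the double-bond atoms are sp², each contributing one p electron. The ring is fully conjugated.
Counting π electrons: 4 × 2 = 8 from the 4 double-bond units.
This is cyclooctatetraene.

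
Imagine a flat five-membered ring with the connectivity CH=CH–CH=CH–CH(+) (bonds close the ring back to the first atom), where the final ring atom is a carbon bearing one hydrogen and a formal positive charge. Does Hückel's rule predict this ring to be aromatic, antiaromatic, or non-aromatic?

Antiaromatic

Every ring atom contributes a p orbital perpendicular to the ring (each doubly-bonded ring atom is sp² with one p-orbital electron; the carbocation has an empty p orbital), so the π system is cyclic and fully conjugated.
Tallying contributions gives 2 × 2 = 4 from the double-bond units + 0 from the CH(+) atom = 4.
4 = 4(1); a planar, fully conjugated 4n system is antiaromatic.
(The species described is the cyclopentadienyl cation.)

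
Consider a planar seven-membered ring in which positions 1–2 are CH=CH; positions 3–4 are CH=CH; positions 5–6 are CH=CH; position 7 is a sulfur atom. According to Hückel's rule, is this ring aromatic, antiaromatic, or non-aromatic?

Check conjugation: each doubly-bonded ring atom is sp² with one p-orbital electron; the sulfur donates one lone pair from its p orbital — every position has a p orbital, so the cyclic π system is continuous.
Tallying contributions gives 3 × 2 = 6 from the double-bond units + 2 from the S atom = 8.
With 8 = 4·2 π electrons, Hückel's rule classifies the planar ring as antiaromatic.

Antiaromatic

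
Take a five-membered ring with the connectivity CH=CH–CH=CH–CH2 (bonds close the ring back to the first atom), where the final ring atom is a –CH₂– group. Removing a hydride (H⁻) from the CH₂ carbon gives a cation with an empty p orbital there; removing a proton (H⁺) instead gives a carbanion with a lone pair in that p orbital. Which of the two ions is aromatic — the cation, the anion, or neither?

The anion

Both ions have a continuous loop of p orbitals — each ring atom is sp².
Cation: 2 × 2 + 0 = 4 π electrons → 4(1), antiaromatic.
Anion: 2 × 2 + 2 = 6 π electrons → 4(1)+2, aromatic.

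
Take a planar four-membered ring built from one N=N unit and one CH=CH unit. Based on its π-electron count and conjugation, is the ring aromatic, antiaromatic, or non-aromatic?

All ring atoms are sp² and supply a p orbital to the ring (the double-bond atoms are sp², each contributing one p electron; the doubly-bonded nitrogens are pyridine-type — their lone pairs lie in the ring plane, leaving one electron in the p orbital); the conjugation is uninterrupted.
Adding the contributions, 2 × 2 = 4 from the 2 double-bond units.
4 = 4(1); a planar, fully conjugated 4n system is antiaromatic.

Antiaromatic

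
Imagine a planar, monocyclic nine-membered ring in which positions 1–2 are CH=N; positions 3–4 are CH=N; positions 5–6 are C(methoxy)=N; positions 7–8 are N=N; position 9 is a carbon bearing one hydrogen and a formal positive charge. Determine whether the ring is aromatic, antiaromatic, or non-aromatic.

Antiaromatic

All ring atoms are sp² and supply a p orbital to the ring (the double-bond atoms are sp², each contributing one p electron; each sp² =N– keeps its lone pair in-plane and puts one electron into the π system; the carbocation has an empty p orbital); the conjugation is uninterrupted.
Tallying contributions gives 4 × 2 = 8 from the double-bond units + 0 from the CH(+) atom = 8.
With 8 = 4·2 π electrons, Hückel's rule classifies the planar ring as antiaromatic.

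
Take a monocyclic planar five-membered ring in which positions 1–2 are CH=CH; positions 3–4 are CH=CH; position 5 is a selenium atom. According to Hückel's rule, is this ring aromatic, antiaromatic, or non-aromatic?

Aromatic

The p orbitals form a continuous loop: the double-bond atoms are sp², each contributing one p electron; the selenium donates one lone pair from its p orbital. The ring is fully conjugated.
Tallying contributions gives 2 × 2 = 4 from the double-bond units + 2 from the Se atom = 6.
Since 6 = 4·1 + 2, the ring meets the 4n+2 criterion.
This is selenophene.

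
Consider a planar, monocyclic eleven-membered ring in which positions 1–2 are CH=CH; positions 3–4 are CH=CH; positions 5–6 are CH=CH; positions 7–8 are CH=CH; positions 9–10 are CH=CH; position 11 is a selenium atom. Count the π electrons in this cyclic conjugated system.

12

Check conjugation: the double-bond atoms are sp², each contributing one p electron; the selenium donates one lone pair from its p orbital — every position has a p orbital, so the cyclic π system is continuous.
Tallying contributions gives 5 × 2 = 10 from the double-bond units + 2 from the Se atom = 12.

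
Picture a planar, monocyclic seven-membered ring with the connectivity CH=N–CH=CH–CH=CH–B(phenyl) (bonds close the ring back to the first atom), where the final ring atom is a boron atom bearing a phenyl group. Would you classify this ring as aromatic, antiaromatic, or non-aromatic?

All ring atoms are sp² and supply a p orbital to the ring (each doubly-bonded ring atom is sp² with one p-orbital electron; each sp² =N– keeps its lone pair in-plane and puts one electron into the π system; the boron has an empty p orbital); the conjugation is uninterrupted.
Counting π electrons: 3 × 2 = 6 from the double-bond units + 0 from the B(phenyl) atom = 6.
That gives a 4n+2 count (6, n = 1).

Aromatic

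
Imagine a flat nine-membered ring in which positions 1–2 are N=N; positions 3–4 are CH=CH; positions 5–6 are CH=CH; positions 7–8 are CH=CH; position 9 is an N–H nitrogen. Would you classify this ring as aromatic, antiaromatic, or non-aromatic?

All ring atoms are sp² and supply a p orbital to the ring (every atom in a ring double bond is sp² and brings one electron to the p orbital; the doubly-bonded nitrogens are pyridine-type — their lone pairs lie in the ring plane, leaving one electron in the p orbital; the pyrrole-type nitrogen donates its lone pair from the p orbital); the conjugation is uninterrupted.
Counting π electrons: 4 × 2 = 8 from the double-bond units + 2 from the NH atom = 10.
Since 10 = 4·2 + 2, the ring meets the 4n+2 criterion.

Aromatic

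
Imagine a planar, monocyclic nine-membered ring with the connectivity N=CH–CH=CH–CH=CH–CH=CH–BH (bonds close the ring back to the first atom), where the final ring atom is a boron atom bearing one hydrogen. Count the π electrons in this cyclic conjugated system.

The p orbitals form a continuous loop: each doubly-bonded ring atom is sp² with one p-orbital electron; each =N– nitrogen is pyridine-type (lone pair in the sp² plane, one electron in the p orbital); the boron has an empty p orbital. The ring is fully conjugated.
Tallying contributions gives 4 × 2 = 8 from the double-bond units + 0 from the BH atom = 8.

8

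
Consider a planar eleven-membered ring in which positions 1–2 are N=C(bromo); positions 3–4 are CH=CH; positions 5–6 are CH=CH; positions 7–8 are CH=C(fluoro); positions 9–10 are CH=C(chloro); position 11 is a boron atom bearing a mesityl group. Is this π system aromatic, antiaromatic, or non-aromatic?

The p orbitals form a continuous loop: each doubly-bonded ring atom is sp² with one p-orbital electron; the doubly-bonded nitrogens are pyridine-type — their lone pairs lie in the ring plane, leaving one electron in the p orbital; the boron has an empty p orbital. The ring is fully conjugated.
π-electron count: 5 × 2 = 10 from the double-bond units + 0 from the B(mesityl) atom = 10.
10 = 4(2) + 2, which satisfies Hückel's 4n+2 rule.

Aromatic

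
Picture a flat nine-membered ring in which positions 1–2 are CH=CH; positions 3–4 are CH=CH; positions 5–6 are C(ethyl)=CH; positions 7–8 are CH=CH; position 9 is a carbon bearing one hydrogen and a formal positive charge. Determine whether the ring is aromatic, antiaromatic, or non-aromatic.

Antiaromatic

Every ring atom contributes a p orbital perpendicular to the ring (each doubly-bonded ring atom is sp² with one p-orbital electron; the carbocation has an empty p orbital), so the π system is cyclic and fully conjugated.
π-electron count: 4 × 2 = 8 from the double-bond units + 0 from the CH(+) atom = 8.
With 8 = 4·2 π electrons, Hückel's rule classifies the planar ring as antiaromatic.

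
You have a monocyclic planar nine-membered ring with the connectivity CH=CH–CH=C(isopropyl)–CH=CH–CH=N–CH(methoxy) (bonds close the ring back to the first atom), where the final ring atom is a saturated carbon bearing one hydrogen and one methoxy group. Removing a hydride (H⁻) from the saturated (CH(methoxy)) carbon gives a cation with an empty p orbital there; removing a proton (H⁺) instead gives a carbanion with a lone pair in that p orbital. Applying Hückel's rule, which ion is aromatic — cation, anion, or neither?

The anion

Both ions have a continuous loop of p orbitals — each ring atom is sp².
Cation: 4 × 2 + 0 = 8 π electrons → 4(2), antiaromatic.
Anion: 4 × 2 + 2 = 10 π electrons → 4(2)+2, aromatic.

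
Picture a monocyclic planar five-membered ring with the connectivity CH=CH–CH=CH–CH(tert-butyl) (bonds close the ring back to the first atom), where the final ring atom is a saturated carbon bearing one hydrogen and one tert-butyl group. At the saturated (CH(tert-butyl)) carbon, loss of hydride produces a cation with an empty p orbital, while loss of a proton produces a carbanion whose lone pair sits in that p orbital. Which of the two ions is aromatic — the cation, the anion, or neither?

The anion

Both ions have a continuous loop of p orbitals — each ring atom is sp².
Cation: 2 × 2 + 0 = 4 π electrons → 4(1), antiaromatic.
Anion: 2 × 2 + 2 = 6 π electrons → 4(1)+2, aromatic.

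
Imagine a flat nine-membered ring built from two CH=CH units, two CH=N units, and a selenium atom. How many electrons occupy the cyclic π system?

Check conjugation: the double-bond atoms are sp², each contributing one p electron; each =N– nitrogen is pyridine-type (lone pair in the sp² plane, one electron in the p orbital); the selenium donates one lone pair from its p orbital — every position has a p orbital, so the cyclic π system is continuous.
π-electron count: 4 × 2 = 8 from the double-bond units + 2 from the Se atom = 10.

10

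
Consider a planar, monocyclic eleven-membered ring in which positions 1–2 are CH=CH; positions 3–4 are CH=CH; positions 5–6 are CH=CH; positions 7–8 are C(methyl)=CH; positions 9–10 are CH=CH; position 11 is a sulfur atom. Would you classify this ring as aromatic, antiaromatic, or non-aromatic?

Antiaromatic

The p orbitals form a continuous loop: each doubly-bonded ring atom is sp² with one p-orbital electron; the sulfur donates one lone pair from its p orbital. The ring is fully conjugated.
Adding the contributions, 5 × 2 = 10 from the double-bond units + 2 from the S atom = 12.
A 4n π count (12, n = 3) in a planar conjugated ring means antiaromatic.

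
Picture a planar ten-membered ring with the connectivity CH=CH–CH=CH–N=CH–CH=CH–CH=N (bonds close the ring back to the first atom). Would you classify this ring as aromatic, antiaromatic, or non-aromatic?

The p orbitals form a continuous loop: the double-bond atoms are sp², each contributing one p electron; each =N– nitrogen is pyridine-type (lone pair in the sp² plane, one electron in the p orbital). The ring is fully conjugated.
π-electron count: 5 × 2 = 10 from the 5 double-bond units.
That gives a 4n+2 count (10, n = 2).

Aromatic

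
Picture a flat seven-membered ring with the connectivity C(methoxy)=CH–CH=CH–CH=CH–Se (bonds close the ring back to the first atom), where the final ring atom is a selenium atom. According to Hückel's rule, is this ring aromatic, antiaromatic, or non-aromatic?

Every ring atom contributes a p orbital perpendicular to the ring (each doubly-bonded ring atom is sp² with one p-orbital electron; the selenium donates one lone pair from its p orbital), so the π system is cyclic and fully conjugated.
π-electron count: 3 × 2 = 6 from the double-bond units + 2 from the Se atom = 8.
8 is a 4n count (n = 2), so the planar conjugated ring is antiaromatic.

Antiaromatic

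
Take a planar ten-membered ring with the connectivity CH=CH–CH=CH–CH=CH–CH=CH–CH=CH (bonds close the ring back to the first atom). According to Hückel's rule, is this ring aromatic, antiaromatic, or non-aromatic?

All ring atoms are sp² and supply a p orbital to the ring (every atom in a ring double bond is sp² and brings one electron to the p orbital); the conjugation is uninterrupted.
π-electron count: 5 × 2 = 10 from the 5 double-bond units.
10 = 4(2) + 2, which satisfies Hückel's 4n+2 rule.

Aromatic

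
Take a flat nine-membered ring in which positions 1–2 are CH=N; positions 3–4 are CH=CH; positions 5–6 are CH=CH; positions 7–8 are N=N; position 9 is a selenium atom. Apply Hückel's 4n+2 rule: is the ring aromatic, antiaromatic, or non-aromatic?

Check conjugation: every atom in a ring double bond is sp² and brings one electron to the p orbital; each sp² =N– keeps its lone pair in-plane and puts one electron into the π system; the selenium donates one lone pair from its p orbital — every position has a p orbital, so the cyclic π system is continuous.
π-electron count: 4 × 2 = 8 from the double-bond units + 2 from the Se atom = 10.
Since 10 = 4·2 + 2, the ring meets the 4n+2 criterion.

Aromatic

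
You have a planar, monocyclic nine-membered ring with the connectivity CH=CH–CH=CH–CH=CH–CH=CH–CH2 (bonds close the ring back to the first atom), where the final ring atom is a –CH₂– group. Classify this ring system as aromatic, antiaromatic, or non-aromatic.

The CH2 position has four σ bonds — the tetrahedral CH₂ carbon is sp³ and has no p orbital in the ring π system — so the cyclic conjugation is interrupted.
A ring that is not fully conjugated cannot be aromatic or antiaromatic regardless of its π-electron count.

Non-aromatic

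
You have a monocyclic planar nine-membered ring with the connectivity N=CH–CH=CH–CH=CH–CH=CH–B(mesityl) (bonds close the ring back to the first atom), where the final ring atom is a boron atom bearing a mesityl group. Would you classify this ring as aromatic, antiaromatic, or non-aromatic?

Antiaromatic

Check conjugation: the double-bond atoms are sp², each contributing one p electron; each =N– nitrogen is pyridine-type (lone pair in the sp² plane, one electron in the p orbital); the boron has an empty p orbital — every position has a p orbital, so the cyclic π system is continuous.
Counting π electrons: 4 × 2 = 8 from the double-bond units + 0 from the B(mesityl) atom = 8.
8 is a 4n count (n = 2), so the planar conjugated ring is antiaromatic.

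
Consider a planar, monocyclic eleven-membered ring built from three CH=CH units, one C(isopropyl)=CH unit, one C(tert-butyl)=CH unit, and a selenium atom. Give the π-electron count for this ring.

The p orbitals form a continuous loop: the double-bond atoms are sp², each contributing one p electron; the selenium donates one lone pair from its p orbital. The ring is fully conjugated.
π-electron count: 5 × 2 = 10 from the double-bond units + 2 from the Se atom = 12.

12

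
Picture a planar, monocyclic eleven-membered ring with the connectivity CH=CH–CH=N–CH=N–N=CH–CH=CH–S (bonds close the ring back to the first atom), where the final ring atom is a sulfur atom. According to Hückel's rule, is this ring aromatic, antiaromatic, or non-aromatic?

Antiaromatic

Every ring atom contributes a p orbital perpendicular to the ring (each doubly-bonded ring atom is sp² with one p-orbital electron; each =N– nitrogen is pyridine-type (lone pair in the sp² plane, one electron in the p orbital); the sulfur donates one lone pair from its p orbital), so the π system is cyclic and fully conjugated.
Adding the contributions, 5 × 2 = 10 from the double-bond units + 2 from the S atom = 12.
12 is a 4n count (n = 3), so the planar conjugated ring is antiaromatic.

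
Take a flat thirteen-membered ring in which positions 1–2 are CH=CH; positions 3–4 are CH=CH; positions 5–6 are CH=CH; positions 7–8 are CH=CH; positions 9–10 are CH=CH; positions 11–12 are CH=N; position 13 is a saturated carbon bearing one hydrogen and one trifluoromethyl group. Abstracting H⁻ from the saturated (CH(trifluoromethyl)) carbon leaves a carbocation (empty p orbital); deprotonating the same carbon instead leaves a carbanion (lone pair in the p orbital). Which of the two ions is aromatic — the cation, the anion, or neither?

The anion

Both ions have a continuous loop of p orbitals — each ring atom is sp².
Cation: 6 × 2 + 0 = 12 π electrons → 4(3), antiaromatic.
Anion: 6 × 2 + 2 = 14 π electrons → 4(3)+2, aromatic.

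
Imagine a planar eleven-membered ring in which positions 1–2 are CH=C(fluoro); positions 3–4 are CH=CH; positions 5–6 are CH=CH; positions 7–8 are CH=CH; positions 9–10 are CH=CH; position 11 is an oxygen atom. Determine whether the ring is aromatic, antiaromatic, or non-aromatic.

Every ring atom contributes a p orbital perpendicular to the ring (every atom in a ring double bond is sp² and brings one electron to the p orbital; the oxygen donates one lone pair from its p orbital), so the π system is cyclic and fully conjugated.
π-electron count: 5 × 2 = 10 from the double-bond units + 2 from the O atom = 12.
12 = 4(3); a planar, fully conjugated 4n system is antiaromatic.

Antiaromatic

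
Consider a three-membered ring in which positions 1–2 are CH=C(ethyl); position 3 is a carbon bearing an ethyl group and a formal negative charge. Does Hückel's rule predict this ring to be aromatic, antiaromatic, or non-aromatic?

Antiaromatic

Check conjugation: the double-bond atoms are sp², each contributing one p electron; the carbanion's lone pair occupies the p orbital — every position has a p orbital, so the cyclic π system is continuous.
π-electron count: 1 × 2 = 2 from the double-bond unit + 2 from the C(ethyl)(-) atom = 4.
4 = 4(1); a planar, fully conjugated 4n system is antiaromatic.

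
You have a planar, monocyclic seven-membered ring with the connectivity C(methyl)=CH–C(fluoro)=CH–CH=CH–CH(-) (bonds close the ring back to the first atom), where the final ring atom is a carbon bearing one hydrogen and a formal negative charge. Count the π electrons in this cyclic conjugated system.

All ring atoms are sp² and supply a p orbital to the ring (the double-bond atoms are sp², each contributing one p electron; the carbanion's lone pair occupies the p orbital); the conjugation is uninterrupted.
Adding the contributions, 3 × 2 = 6 from the double-bond units + 2 from the CH(-) atom = 8.

8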